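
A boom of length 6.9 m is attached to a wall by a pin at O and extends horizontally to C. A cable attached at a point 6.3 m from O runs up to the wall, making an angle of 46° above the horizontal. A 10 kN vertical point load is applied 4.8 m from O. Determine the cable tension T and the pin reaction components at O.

T = 10.59 kN, O_x = 7.358 kN, O_y = 2.381 kN

ΣM about O: T·sin46°·6.3 − 10·4.8 = 0 → T = 48/(6.3·0.71934) = 10.5917 ≈ 10.59 kN.
ΣF_x = 0: O_x − T·cos46° = 0 → O_x = 10.5917 × 0.694658 = 7.358 kN.
ΣF_y = 0: O_y + T·sin46° − 10 = 0 → O_y = 10 − 10.5917 × 0.71934 = 2.381 kN.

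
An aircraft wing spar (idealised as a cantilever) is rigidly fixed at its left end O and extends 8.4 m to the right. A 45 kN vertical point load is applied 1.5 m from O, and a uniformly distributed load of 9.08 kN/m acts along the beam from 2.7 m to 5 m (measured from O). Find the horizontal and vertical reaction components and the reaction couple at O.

Resultant of the distributed load: 9.08 × 2.3 = 20.884 kN at 3.85 m from O.
ΣF_x = 0: O_x = 0.
ΣF_y = 0: O_y − 45 − 9.08·2.3 = 0 → O_y = 65.88 kN.
ΣM about O: M_O − 45·1.5 − (9.08·2.3)·3.85 = 0 → M_O = 147.9 kN·m.

O_x = 0, O_y = 65.88 kN, M_O = 147.9 kN·m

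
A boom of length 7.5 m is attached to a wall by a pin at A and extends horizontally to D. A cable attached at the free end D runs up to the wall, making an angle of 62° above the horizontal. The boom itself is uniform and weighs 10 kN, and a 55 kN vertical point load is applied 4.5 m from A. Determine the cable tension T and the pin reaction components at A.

T = 43.04 kN, A_x = 20.20 kN, A_y = 27.00 kN

ΣM about A: T·sin62°·7.5 − 10·3.75 − 55·4.5 = 0 → T = 285/(7.5·0.882948) = 43.0376 ≈ 43.04 kN.
ΣF_x = 0: A_x − T·cos62° = 0 → A_x = 43.0376 × 0.469472 = 20.20 kN.
ΣF_y = 0: A_y + T·sin62° − 10 − 55 = 0 → A_y = 65 − 43.0376 × 0.882948 = 27.00 kN.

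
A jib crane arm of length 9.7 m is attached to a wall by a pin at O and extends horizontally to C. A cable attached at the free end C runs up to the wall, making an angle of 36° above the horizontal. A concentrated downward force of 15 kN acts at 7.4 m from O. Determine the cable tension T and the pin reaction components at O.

T = 19.47 kN, O_x = 15.75 kN, O_y = 3.557 kN

ΣM about O: T·sin36°·9.7 − 15·7.4 = 0 → T = 111/(9.7·0.587785) = 19.4685 ≈ 19.47 kN.
ΣF_x = 0: O_x − T·cos36° = 0 → O_x = 19.4685 × 0.809017 = 15.75 kN.
ΣF_y = 0: O_y + T·sin36° − 15 = 0 → O_y = 15 − 19.4685 × 0.587785 = 3.557 kN.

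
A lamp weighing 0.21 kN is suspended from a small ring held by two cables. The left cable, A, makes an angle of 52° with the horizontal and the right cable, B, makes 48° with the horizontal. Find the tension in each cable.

T_A = 0.1427 kN, T_B = 0.1313 kN

ΣF_x = 0: −T_A·cos52° + T_B·cos48° = 0 → T_B = 0.920092·T_A.
ΣF_y = 0: T_A·sin52° + T_B·sin48° = 0.21.
Substitute: T_A·(0.788011 + 0.920092·0.743145) = 0.21 → T_A = 0.142685 ≈ 0.1427 kN.
Then T_B = 0.920092 × 0.142685 = 0.1313 kN.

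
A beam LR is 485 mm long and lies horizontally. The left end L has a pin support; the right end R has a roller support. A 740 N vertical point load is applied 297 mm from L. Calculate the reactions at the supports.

L_x = 0, L_y = 286.8 N, R_y = 453.2 N

ΣM about L: R_y·485 − 740·297 = 0 → R_y = 219780/485 = 453.155 ≈ 453.2 N.
ΣF_y = 0: L_y + 453.155 − 740 = 0 → L_y = 286.8 N.
ΣF_x = 0: no horizontal applied forces, so L_x = 0.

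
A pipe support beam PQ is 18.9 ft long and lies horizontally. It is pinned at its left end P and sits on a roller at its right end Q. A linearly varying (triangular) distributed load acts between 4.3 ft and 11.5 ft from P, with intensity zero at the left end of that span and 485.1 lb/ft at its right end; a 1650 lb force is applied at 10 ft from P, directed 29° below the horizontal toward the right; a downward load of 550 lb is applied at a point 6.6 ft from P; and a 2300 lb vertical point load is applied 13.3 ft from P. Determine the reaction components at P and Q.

Resultant of the triangular load: ½ × 485.1 × 7.2 = 1746.36 lb, acting at 9.1 ft from P (one-third of the span from the peak).
ΣM about P: Q_y·18.9 − (½·485.1·7.2)·9.1 − 1650·sin29°·10 − 550·6.6 − 2300·13.3 = 0 → Q_y = 58111.2/18.9 = 3074.67 ≈ 3075 lb.
ΣF_y = 0: P_y + 3074.67 − ½·485.1·7.2 − 1650·sin29° − 550 − 2300 = 0 → P_y = 2322 lb.
ΣF_x = 0: P_x + 1650·cos29° = 0 → P_x = -1443 lb.

P_x = -1443 lb, P_y = 2322 lb, Q_y = 3075 lb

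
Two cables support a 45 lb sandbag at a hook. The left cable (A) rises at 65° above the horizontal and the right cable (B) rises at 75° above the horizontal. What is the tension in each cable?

T_A = 18.12 lb, T_B = 29.59 lb

ΣF_x = 0: −T_A·cos65° + T_B·cos75° = 0 → T_B = 1.63287·T_A.
ΣF_y = 0: T_A·sin65° + T_B·sin75° = 45.
Substitute: T_A·(0.906308 + 1.63287·0.965926) = 45 → T_A = 18.1193 ≈ 18.12 lb.
Then T_B = 1.63287 × 18.1193 = 29.59 lb.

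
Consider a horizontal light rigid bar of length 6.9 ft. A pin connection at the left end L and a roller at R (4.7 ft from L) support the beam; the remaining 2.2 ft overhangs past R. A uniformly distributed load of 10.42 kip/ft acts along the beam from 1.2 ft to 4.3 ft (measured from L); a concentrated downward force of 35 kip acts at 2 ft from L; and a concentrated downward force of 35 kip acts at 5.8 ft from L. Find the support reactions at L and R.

Resultant of the distributed load: 10.42 × 3.1 = 32.302 kip at 2.75 ft from L.
Moments about L: R_y·4.7 − (10.42·3.1)·2.75 − 35·2 − 35·5.8 = 0 → R_y = 361.8305/4.7 = 76.9852 ≈ 76.99 kip.
ΣF_y = 0: L_y + 76.9852 − 10.42·3.1 − 35 − 35 = 0 → L_y = 25.32 kip.
ΣF_x = 0: no horizontal applied forces, so L_x = 0.

L_x = 0, L_y = 25.32 kip, R_y = 76.99 kip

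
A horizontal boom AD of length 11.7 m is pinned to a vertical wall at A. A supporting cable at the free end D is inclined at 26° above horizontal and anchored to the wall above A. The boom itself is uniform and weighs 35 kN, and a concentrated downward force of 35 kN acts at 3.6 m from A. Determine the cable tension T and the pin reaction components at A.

T = 64.49 kN, A_x = 57.96 kN, A_y = 41.73 kN

ΣM about A: T·sin26°·11.7 − 35·5.85 − 35·3.6 = 0 → T = 330.75/(11.7·0.438371) = 64.487 ≈ 64.49 kN.
ΣF_x = 0: A_x − T·cos26° = 0 → A_x = 64.487 × 0.898794 = 57.96 kN.
ΣF_y = 0: A_y + T·sin26° − 35 − 35 = 0 → A_y = 70 − 64.487 × 0.438371 = 41.73 kN.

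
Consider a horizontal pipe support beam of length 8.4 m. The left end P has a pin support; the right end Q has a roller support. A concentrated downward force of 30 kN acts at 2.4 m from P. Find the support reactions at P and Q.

P_x = 0, P_y = 21.43 kN, Q_y = 8.571 kN

Taking moments about P: Q_y·8.4 − 30·2.4 = 0 → Q_y = 72/8.4 = 8.57143 ≈ 8.571 kN.
ΣF_y = 0: P_y + 8.57143 − 30 = 0 → P_y = 21.43 kN.
ΣF_x = 0: no horizontal applied forces, so P_x = 0.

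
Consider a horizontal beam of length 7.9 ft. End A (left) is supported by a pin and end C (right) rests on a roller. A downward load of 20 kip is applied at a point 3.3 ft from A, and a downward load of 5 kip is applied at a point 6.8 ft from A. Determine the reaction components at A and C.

Moments about A: C_y·7.9 − 20·3.3 − 5·6.8 = 0 → C_y = 100/7.9 = 12.6582 ≈ 12.66 kip.
ΣF_y = 0: A_y + 12.6582 − 20 − 5 = 0 → A_y = 12.34 kip.
ΣF_x = 0: no horizontal applied forces, so A_x = 0.

A_x = 0, A_y = 12.34 kip, C_y = 12.66 kip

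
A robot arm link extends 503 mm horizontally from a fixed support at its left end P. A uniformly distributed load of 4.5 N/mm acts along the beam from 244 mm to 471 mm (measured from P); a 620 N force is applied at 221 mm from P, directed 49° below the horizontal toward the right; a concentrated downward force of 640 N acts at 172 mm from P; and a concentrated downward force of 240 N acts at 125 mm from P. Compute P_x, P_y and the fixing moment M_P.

Resultant of the distributed load: 4.5 × 227 = 1021.5 N at 357.5 mm from P.
ΣF_x = 0: P_x + 620·cos49° = 0 → P_x = -406.8 N.
ΣF_y = 0: P_y − 4.5·227 − 620·sin49° − 640 − 240 = 0 → P_y = 2369 N.
ΣM about P: M_P − (4.5·227)·357.5 − 620·sin49°·221 − 640·172 − 240·125 = 0 → M_P = 608700 N·mm.

P_x = -406.8 N, P_y = 2369 N, M_P = 608700 N·mm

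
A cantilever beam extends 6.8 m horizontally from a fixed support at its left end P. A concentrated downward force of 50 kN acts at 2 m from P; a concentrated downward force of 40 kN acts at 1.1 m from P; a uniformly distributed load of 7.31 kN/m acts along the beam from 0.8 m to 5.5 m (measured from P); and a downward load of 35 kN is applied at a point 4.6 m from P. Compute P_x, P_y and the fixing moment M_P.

P_x = 0, P_y = 159.4 kN, M_P = 413.2 kN·m

Resultant of the distributed load: 7.31 × 4.7 = 34.357 kN at 3.15 m from P.
ΣF_x = 0: P_x = 0.
ΣF_y = 0: P_y − 50 − 40 − 7.31·4.7 − 35 = 0 → P_y = 159.4 kN.
ΣM about P: M_P − 50·2 − 40·1.1 − (7.31·4.7)·3.15 − 35·4.6 = 0 → M_P = 413.2 kN·m.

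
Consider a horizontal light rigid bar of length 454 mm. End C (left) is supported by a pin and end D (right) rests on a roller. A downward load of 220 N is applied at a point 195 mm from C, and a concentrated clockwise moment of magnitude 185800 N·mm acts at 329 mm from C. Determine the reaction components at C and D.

C_x = 0, C_y = -283.7 N, D_y = 503.7 N

Moments about C: D_y·454 − 220·195 − 185800 = 0 → D_y = 228700/454 = 503.744 ≈ 503.7 N.
ΣF_y = 0: C_y + 503.744 − 220 = 0 → C_y = -283.7 N.
ΣF_x = 0: no horizontal applied forces, so C_x = 0.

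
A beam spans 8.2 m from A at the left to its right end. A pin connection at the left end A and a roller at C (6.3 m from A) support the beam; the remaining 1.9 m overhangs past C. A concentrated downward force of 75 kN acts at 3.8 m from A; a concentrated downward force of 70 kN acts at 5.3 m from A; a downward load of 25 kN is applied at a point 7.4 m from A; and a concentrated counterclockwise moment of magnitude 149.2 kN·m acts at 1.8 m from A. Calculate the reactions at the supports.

ΣM about A: C_y·6.3 − 75·3.8 − 70·5.3 − 25·7.4 + 149.2 = 0 → C_y = 691.8/6.3 = 109.81 ≈ 109.8 kN.
ΣF_y = 0: A_y + 109.81 − 75 − 70 − 25 = 0 → A_y = 60.19 kN.
ΣF_x = 0: no horizontal applied forces, so A_x = 0.

A_x = 0, A_y = 60.19 kN, C_y = 109.8 kN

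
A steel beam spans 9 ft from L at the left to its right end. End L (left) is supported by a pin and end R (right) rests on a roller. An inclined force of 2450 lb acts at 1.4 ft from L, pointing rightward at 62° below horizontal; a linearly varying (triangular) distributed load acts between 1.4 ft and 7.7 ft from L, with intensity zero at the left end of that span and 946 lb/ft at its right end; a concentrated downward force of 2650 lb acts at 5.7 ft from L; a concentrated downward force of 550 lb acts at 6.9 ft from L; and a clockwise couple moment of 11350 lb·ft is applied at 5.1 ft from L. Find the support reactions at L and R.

Resultant of the triangular load: ½ × 946 × 6.3 = 2979.9 lb, acting at 5.6 ft from L (one-third of the span from the peak).
Moments about L: R_y·9 − 2450·sin62°·1.4 − (½·946·6.3)·5.6 − 2650·5.7 − 550·6.9 − 11350 = 0 → R_y = 49966/9 = 5551.78 ≈ 5552 lb.
ΣF_y = 0: L_y + 5551.78 − 2450·sin62° − ½·946·6.3 − 2650 − 550 = 0 → L_y = 2791 lb.
ΣF_x = 0: L_x + 2450·cos62° = 0 → L_x = -1150 lb.

L_x = -1150 lb, L_y = 2791 lb, R_y = 5552 lb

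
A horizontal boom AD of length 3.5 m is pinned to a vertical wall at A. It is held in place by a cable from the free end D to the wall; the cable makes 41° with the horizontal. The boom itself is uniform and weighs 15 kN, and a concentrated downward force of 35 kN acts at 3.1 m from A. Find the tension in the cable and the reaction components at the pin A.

T = 58.68 kN, A_x = 44.29 kN, A_y = 11.50 kN

ΣM about A: T·sin41°·3.5 − 15·1.75 − 35·3.1 = 0 → T = 134.75/(3.5·0.656059) = 58.6837 ≈ 58.68 kN.
ΣF_x = 0: A_x − T·cos41° = 0 → A_x = 58.6837 × 0.75471 = 44.29 kN.
ΣF_y = 0: A_y + T·sin41° − 15 − 35 = 0 → A_y = 50 − 58.6837 × 0.656059 = 11.50 kN.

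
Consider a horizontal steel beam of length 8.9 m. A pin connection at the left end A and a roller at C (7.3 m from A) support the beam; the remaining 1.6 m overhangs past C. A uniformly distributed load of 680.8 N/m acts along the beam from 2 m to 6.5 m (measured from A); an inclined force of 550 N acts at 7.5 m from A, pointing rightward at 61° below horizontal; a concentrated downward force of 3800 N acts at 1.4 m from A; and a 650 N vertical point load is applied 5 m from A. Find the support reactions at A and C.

A_x = -266.6 N, A_y = 4543 N, C_y = 3452 N

Resultant of the distributed load: 680.8 × 4.5 = 3063.6 N at 4.25 m from A.
Taking moments about A: C_y·7.3 − (680.8·4.5)·4.25 − 550·sin61°·7.5 − 3800·1.4 − 650·5 = 0 → C_y = 25198.1/7.3 = 3451.79 ≈ 3452 N.
ΣF_y = 0: A_y + 3451.79 − 680.8·4.5 − 550·sin61° − 3800 − 650 = 0 → A_y = 4543 N.
ΣF_x = 0: A_x + 550·cos61° = 0 → A_x = -266.6 N.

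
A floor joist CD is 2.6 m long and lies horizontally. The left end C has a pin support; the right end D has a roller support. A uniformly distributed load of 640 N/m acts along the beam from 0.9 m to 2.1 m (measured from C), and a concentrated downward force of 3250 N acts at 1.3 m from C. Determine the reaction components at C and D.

C_x = 0, C_y = 1950 N, D_y = 2068 N

Resultant of the distributed load: 640 × 1.2 = 768 N at 1.5 m from C.
ΣM about C: D_y·2.6 − (640·1.2)·1.5 − 3250·1.3 = 0 → D_y = 5377/2.6 = 2068.08 ≈ 2068 N.
ΣF_y = 0: C_y + 2068.08 − 640·1.2 − 3250 = 0 → C_y = 1950 N.
ΣF_x = 0: no horizontal applied forces, so C_x = 0.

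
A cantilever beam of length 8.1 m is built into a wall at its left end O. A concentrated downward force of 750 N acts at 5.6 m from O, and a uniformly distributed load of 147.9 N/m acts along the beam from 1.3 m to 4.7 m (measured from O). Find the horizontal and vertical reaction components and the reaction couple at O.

O_x = 0, O_y = 1253 N, M_O = 5709 N·m

Resultant of the distributed load: 147.9 × 3.4 = 502.86 N at 3 m from O.
ΣF_x = 0: O_x = 0.
ΣF_y = 0: O_y − 750 − 147.9·3.4 = 0 → O_y = 1253 N.
ΣM about O: M_O − 750·5.6 − (147.9·3.4)·3 = 0 → M_O = 5709 N·m.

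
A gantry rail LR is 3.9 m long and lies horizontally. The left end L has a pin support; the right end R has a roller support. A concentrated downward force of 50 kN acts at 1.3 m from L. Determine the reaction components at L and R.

Taking moments about L: R_y·3.9 − 50·1.3 = 0 → R_y = 65/3.9 = 16.6667 ≈ 16.67 kN.
ΣF_y = 0: L_y + 16.6667 − 50 = 0 → L_y = 33.33 kN.
ΣF_x = 0: no horizontal applied forces, so L_x = 0.

L_x = 0, L_y = 33.33 kN, R_y = 16.67 kN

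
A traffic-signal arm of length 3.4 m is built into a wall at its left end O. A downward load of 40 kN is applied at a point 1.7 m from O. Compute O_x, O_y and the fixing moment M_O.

ΣF_x = 0: O_x = 0.
ΣF_y = 0: O_y − 40 = 0 → O_y = 40.00 kN.
ΣM about O: M_O − 40·1.7 = 0 → M_O = 68.00 kN·m.

O_x = 0, O_y = 40.00 kN, M_O = 68.00 kN·m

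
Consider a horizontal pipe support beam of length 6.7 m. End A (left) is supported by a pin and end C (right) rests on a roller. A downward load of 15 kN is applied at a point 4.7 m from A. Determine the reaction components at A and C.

A_x = 0, A_y = 4.478 kN, C_y = 10.52 kN

Moments about A: C_y·6.7 − 15·4.7 = 0 → C_y = 70.5/6.7 = 10.5224 ≈ 10.52 kN.
ΣF_y = 0: A_y + 10.5224 − 15 = 0 → A_y = 4.478 kN.
ΣF_x = 0: no horizontal applied forces, so A_x = 0.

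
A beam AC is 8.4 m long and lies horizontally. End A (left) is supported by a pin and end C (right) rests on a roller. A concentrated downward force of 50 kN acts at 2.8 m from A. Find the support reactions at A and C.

ΣM about A: C_y·8.4 − 50·2.8 = 0 → C_y = 140/8.4 = 16.6667 ≈ 16.67 kN.
ΣF_y = 0: A_y + 16.6667 − 50 = 0 → A_y = 33.33 kN.
ΣF_x = 0: no horizontal applied forces, so A_x = 0.

A_x = 0, A_y = 33.33 kN, C_y = 16.67 kN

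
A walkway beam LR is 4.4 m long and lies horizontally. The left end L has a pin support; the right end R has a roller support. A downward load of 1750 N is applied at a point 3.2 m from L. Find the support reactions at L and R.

Taking moments about L: R_y·4.4 − 1750·3.2 = 0 → R_y = 5600/4.4 = 1272.73 ≈ 1273 N.
ΣF_y = 0: L_y + 1272.73 − 1750 = 0 → L_y = 477.3 N.
ΣF_x = 0: no horizontal applied forces, so L_x = 0.

L_x = 0, L_y = 477.3 N, R_y = 1273 N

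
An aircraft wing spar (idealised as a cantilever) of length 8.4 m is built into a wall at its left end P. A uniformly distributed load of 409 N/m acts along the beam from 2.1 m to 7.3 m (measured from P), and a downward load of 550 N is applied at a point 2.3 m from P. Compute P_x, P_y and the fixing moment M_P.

Resultant of the distributed load: 409 × 5.2 = 2126.8 N at 4.7 m from P.
ΣF_x = 0: P_x = 0.
ΣF_y = 0: P_y − 409·5.2 − 550 = 0 → P_y = 2677 N.
ΣM about P: M_P − (409·5.2)·4.7 − 550·2.3 = 0 → M_P = 11260 N·m.

P_x = 0, P_y = 2677 N, M_P = 11260 N·m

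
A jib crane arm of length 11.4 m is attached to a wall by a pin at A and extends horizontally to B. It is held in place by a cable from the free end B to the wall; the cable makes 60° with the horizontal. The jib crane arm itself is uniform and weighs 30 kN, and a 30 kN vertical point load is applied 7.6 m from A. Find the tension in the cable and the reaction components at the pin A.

ΣM about A: T·sin60°·11.4 − 30·5.7 − 30·7.6 = 0 → T = 399/(11.4·0.866025) = 40.4145 ≈ 40.41 kN.
ΣF_x = 0: A_x − T·cos60° = 0 → A_x = 40.4145 × 0.5 = 20.21 kN.
ΣF_y = 0: A_y + T·sin60° − 30 − 30 = 0 → A_y = 60 − 40.4145 × 0.866025 = 25.00 kN.

T = 40.41 kN, A_x = 20.21 kN, A_y = 25.00 kN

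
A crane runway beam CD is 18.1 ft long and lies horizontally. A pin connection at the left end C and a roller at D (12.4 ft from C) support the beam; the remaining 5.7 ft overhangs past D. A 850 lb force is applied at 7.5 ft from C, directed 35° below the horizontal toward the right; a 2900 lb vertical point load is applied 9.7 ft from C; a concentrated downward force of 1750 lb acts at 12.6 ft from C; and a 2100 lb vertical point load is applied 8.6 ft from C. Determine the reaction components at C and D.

Moments about C: D_y·12.4 − 850·sin35°·7.5 − 2900·9.7 − 1750·12.6 − 2100·8.6 = 0 → D_y = 71896.5/12.4 = 5798.1 ≈ 5798 lb.
ΣF_y = 0: C_y + 5798.1 − 850·sin35° − 2900 − 1750 − 2100 = 0 → C_y = 1439 lb.
ΣF_x = 0: C_x + 850·cos35° = 0 → C_x = -696.3 lb.

C_x = -696.3 lb, C_y = 1439 lb, D_y = 5798 lb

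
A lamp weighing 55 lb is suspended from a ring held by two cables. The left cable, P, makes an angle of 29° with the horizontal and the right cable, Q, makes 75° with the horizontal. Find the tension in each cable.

ΣF_x = 0: −T_P·cos29° + T_Q·cos75° = 0 → T_Q = 3.37927·T_P.
ΣF_y = 0: T_P·sin29° + T_Q·sin75° = 55.
Substitute: T_P·(0.48481 + 3.37927·0.965926) = 55 → T_P = 14.6708 ≈ 14.67 lb.
Then T_Q = 3.37927 × 14.6708 = 49.58 lb.

T_P = 14.67 lb, T_Q = 49.58 lb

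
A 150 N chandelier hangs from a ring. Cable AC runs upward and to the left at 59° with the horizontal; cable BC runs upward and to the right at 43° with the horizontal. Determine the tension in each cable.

T_AC = 112.2 N, T_BC = 78.98 N

ΣF_x = 0: −T_AC·cos59° + T_BC·cos43° = 0 → T_BC = 0.704226·T_AC.
ΣF_y = 0: T_AC·sin59° + T_BC·sin43° = 150.
Substitute: T_AC·(0.857167 + 0.704226·0.681998) = 150 → T_AC = 112.154 ≈ 112.2 N.
Then T_BC = 0.704226 × 112.154 = 78.98 N.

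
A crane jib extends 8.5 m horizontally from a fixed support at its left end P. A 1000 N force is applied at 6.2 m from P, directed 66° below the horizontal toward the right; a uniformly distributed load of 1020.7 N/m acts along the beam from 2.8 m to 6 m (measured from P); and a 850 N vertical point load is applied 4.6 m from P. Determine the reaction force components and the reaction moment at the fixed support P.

P_x = -406.7 N, P_y = 5030 N, M_P = 23950 N·m

Resultant of the distributed load: 1020.7 × 3.2 = 3266.24 N at 4.4 m from P.
ΣF_x = 0: P_x + 1000·cos66° = 0 → P_x = -406.7 N.
ΣF_y = 0: P_y − 1000·sin66° − 1020.7·3.2 − 850 = 0 → P_y = 5030 N.
ΣM about P: M_P − 1000·sin66°·6.2 − (1020.7·3.2)·4.4 − 850·4.6 = 0 → M_P = 23950 N·m.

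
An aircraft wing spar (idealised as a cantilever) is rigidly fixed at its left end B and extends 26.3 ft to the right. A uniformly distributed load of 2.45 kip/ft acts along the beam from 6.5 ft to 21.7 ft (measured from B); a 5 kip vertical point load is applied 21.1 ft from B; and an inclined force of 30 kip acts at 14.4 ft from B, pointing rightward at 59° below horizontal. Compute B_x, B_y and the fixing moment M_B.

Resultant of the distributed load: 2.45 × 15.2 = 37.24 kip at 14.1 ft from B.
ΣF_x = 0: B_x + 30·cos59° = 0 → B_x = -15.45 kip.
ΣF_y = 0: B_y − 2.45·15.2 − 5 − 30·sin59° = 0 → B_y = 67.96 kip.
ΣM about B: M_B − (2.45·15.2)·14.1 − 5·21.1 − 30·sin59°·14.4 = 0 → M_B = 1001 kip·ft.

B_x = -15.45 kip, B_y = 67.96 kip, M_B = 1001 kip·ft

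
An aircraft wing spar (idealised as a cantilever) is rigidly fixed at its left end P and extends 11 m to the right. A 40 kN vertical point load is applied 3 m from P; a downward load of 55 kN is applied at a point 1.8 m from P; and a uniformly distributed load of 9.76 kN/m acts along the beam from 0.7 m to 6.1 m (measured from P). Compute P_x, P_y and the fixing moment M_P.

P_x = 0, P_y = 147.7 kN, M_P = 398.2 kN·m

Resultant of the distributed load: 9.76 × 5.4 = 52.704 kN at 3.4 m from P.
ΣF_x = 0: P_x = 0.
ΣF_y = 0: P_y − 40 − 55 − 9.76·5.4 = 0 → P_y = 147.7 kN.
ΣM about P: M_P − 40·3 − 55·1.8 − (9.76·5.4)·3.4 = 0 → M_P = 398.2 kN·m.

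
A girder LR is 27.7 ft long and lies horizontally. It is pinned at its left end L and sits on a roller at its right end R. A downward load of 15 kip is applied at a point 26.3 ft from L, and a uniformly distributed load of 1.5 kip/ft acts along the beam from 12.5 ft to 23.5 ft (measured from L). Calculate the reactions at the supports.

L_x = 0, L_y = 6.536 kip, R_y = 24.96 kip

Resultant of the distributed load: 1.5 × 11 = 16.5 kip at 18 ft from L.
ΣM about L: R_y·27.7 − 15·26.3 − (1.5·11)·18 = 0 → R_y = 691.5/27.7 = 24.9639 ≈ 24.96 kip.
ΣF_y = 0: L_y + 24.9639 − 15 − 1.5·11 = 0 → L_y = 6.536 kip.
ΣF_x = 0: no horizontal applied forces, so L_x = 0.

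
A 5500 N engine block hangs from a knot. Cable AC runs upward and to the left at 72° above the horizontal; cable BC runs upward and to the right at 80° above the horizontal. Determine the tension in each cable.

T_AC = 2034 N, T_BC = 3620 N

ΣF_x = 0: −T_AC·cos72° + T_BC·cos80° = 0 → T_BC = 1.77956·T_AC.
ΣF_y = 0: T_AC·sin72° + T_BC·sin80° = 5500.
Substitute: T_AC·(0.951057 + 1.77956·0.984808) = 5500 → T_AC = 2034.34 ≈ 2034 N.
Then T_BC = 1.77956 × 2034.34 = 3620 N.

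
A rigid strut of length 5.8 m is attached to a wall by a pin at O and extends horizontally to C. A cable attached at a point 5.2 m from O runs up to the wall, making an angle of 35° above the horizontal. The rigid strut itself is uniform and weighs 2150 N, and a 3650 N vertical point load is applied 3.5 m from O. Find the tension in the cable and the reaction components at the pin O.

ΣM about O: T·sin35°·5.2 − 2150·2.9 − 3650·3.5 = 0 → T = 19010/(5.2·0.573576) = 6373.64 ≈ 6374 N.
ΣF_x = 0: O_x − T·cos35° = 0 → O_x = 6373.64 × 0.819152 = 5221 N.
ΣF_y = 0: O_y + T·sin35° − 2150 − 3650 = 0 → O_y = 5800 − 6373.64 × 0.573576 = 2144 N.

T = 6374 N, O_x = 5221 N, O_y = 2144 N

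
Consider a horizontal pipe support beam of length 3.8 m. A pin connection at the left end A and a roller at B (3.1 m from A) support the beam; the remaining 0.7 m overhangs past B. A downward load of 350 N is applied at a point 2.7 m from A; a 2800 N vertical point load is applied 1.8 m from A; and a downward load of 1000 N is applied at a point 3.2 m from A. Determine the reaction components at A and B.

A_x = 0, A_y = 1187 N, B_y = 2963 N

Taking moments about A: B_y·3.1 − 350·2.7 − 2800·1.8 − 1000·3.2 = 0 → B_y = 9185/3.1 = 2962.9 ≈ 2963 N.
ΣF_y = 0: A_y + 2962.9 − 350 − 2800 − 1000 = 0 → A_y = 1187 N.
ΣF_x = 0: no horizontal applied forces, so A_x = 0.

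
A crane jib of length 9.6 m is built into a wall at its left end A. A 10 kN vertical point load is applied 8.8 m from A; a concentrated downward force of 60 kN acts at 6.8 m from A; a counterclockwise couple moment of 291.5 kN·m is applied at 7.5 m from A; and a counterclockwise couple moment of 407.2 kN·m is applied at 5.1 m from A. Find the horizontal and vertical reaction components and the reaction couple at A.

ΣF_x = 0: A_x = 0.
ΣF_y = 0: A_y − 10 − 60 = 0 → A_y = 70.00 kN.
ΣM about A: M_A − 10·8.8 − 60·6.8 + 291.5 + 407.2 = 0 → M_A = -202.7 kN·m.

A_x = 0, A_y = 70.00 kN, M_A = -202.7 kN·m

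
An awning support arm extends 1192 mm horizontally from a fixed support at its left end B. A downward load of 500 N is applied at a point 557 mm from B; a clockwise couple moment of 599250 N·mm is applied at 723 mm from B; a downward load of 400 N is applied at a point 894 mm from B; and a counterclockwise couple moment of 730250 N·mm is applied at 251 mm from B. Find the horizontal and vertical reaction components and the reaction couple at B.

B_x = 0, B_y = 900.0 N, M_B = 505100 N·mm

ΣF_x = 0: B_x = 0.
ΣF_y = 0: B_y − 500 − 400 = 0 → B_y = 900.0 N.
ΣM about B: M_B − 500·557 − 599250 − 400·894 + 730250 = 0 → M_B = 505100 N·mm.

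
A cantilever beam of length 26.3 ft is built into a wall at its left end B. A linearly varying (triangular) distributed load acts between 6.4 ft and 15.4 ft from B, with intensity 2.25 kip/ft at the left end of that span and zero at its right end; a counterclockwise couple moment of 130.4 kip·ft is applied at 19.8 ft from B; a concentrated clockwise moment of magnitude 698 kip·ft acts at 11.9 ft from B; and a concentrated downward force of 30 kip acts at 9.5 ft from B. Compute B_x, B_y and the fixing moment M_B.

Resultant of the triangular load: ½ × 2.25 × 9 = 10.125 kip, acting at 9.4 ft from B (one-third of the span from the peak).
ΣF_x = 0: B_x = 0.
ΣF_y = 0: B_y − ½·2.25·9 − 30 = 0 → B_y = 40.12 kip.
ΣM about B: M_B − (½·2.25·9)·9.4 + 130.4 − 698 − 30·9.5 = 0 → M_B = 947.8 kip·ft.

B_x = 0, B_y = 40.12 kip, M_B = 947.8 kip·ft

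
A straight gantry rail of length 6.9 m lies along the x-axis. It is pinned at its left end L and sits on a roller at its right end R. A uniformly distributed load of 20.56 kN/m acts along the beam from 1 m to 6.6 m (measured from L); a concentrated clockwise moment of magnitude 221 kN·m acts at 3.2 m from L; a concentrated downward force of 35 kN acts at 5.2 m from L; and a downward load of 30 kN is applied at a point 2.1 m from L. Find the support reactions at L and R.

L_x = 0, L_y = 49.19 kN, R_y = 130.9 kN

Resultant of the distributed load: 20.56 × 5.6 = 115.136 kN at 3.8 m from L.
ΣM about L: R_y·6.9 − (20.56·5.6)·3.8 − 221 − 35·5.2 − 30·2.1 = 0 → R_y = 903.5168/6.9 = 130.944 ≈ 130.9 kN.
ΣF_y = 0: L_y + 130.944 − 20.56·5.6 − 35 − 30 = 0 → L_y = 49.19 kN.
ΣF_x = 0: no horizontal applied forces, so L_x = 0.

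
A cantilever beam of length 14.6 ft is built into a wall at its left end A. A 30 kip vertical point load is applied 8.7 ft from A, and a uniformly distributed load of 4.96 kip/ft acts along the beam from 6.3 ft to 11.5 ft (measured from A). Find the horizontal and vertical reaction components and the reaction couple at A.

A_x = 0, A_y = 55.79 kip, M_A = 490.5 kip·ft

Resultant of the distributed load: 4.96 × 5.2 = 25.792 kip at 8.9 ft from A.
ΣF_x = 0: A_x = 0.
ΣF_y = 0: A_y − 30 − 4.96·5.2 = 0 → A_y = 55.79 kip.
ΣM about A: M_A − 30·8.7 − (4.96·5.2)·8.9 = 0 → M_A = 490.5 kip·ft.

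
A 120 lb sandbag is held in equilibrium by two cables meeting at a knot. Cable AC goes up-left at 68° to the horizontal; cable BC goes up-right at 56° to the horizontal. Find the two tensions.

ΣF_x = 0: −T_AC·cos68° + T_BC·cos56° = 0 → T_BC = 0.669906·T_AC.
ΣF_y = 0: T_AC·sin68° + T_BC·sin56° = 120.
Substitute: T_AC·(0.927184 + 0.669906·0.829038) = 120 → T_AC = 80.941 ≈ 80.94 lb.
Then T_BC = 0.669906 × 80.941 = 54.22 lb.

T_AC = 80.94 lb, T_BC = 54.22 lb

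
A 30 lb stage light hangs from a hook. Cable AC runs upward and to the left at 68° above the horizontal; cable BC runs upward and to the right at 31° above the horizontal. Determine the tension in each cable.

ΣF_x = 0: −T_AC·cos68° + T_BC·cos31° = 0 → T_BC = 0.437029·T_AC.
ΣF_y = 0: T_AC·sin68° + T_BC·sin31° = 30.
Substitute: T_AC·(0.927184 + 0.437029·0.515038) = 30 → T_AC = 26.0356 ≈ 26.04 lb.
Then T_BC = 0.437029 × 26.0356 = 11.38 lb.

T_AC = 26.04 lb, T_BC = 11.38 lb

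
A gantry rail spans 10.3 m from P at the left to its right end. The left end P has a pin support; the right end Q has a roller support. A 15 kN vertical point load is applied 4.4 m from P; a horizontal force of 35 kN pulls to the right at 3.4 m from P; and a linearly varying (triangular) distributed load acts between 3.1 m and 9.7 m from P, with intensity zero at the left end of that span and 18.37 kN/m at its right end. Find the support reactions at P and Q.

Resultant of the triangular load: ½ × 18.37 × 6.6 = 60.621 kN, acting at 7.5 m from P (one-third of the span from the peak).
Moments about P: Q_y·10.3 − 15·4.4 − (½·18.37·6.6)·7.5 = 0 → Q_y = 520.6575/10.3 = 50.5493 ≈ 50.55 kN.
ΣF_y = 0: P_y + 50.5493 − 15 − ½·18.37·6.6 = 0 → P_y = 25.07 kN.
ΣF_x = 0: P_x + 35 = 0 → P_x = -35.00 kN.

P_x = -35.00 kN, P_y = 25.07 kN, Q_y = 50.55 kN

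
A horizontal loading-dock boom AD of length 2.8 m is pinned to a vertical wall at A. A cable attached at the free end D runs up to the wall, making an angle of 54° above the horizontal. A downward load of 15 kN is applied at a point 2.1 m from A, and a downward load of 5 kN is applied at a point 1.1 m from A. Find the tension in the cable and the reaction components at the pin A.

ΣM about A: T·sin54°·2.8 − 15·2.1 − 5·1.1 = 0 → T = 37/(2.8·0.809017) = 16.3338 ≈ 16.33 kN.
ΣF_x = 0: A_x − T·cos54° = 0 → A_x = 16.3338 × 0.587785 = 9.601 kN.
ΣF_y = 0: A_y + T·sin54° − 15 − 5 = 0 → A_y = 20 − 16.3338 × 0.809017 = 6.786 kN.

T = 16.33 kN, A_x = 9.601 kN, A_y = 6.786 kN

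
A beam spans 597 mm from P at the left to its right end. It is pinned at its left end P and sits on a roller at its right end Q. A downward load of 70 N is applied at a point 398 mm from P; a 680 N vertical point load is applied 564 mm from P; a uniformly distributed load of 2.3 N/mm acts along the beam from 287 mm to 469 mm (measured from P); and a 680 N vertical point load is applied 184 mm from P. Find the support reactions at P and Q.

P_x = 0, P_y = 684.9 N, Q_y = 1164 N

Resultant of the distributed load: 2.3 × 182 = 418.6 N at 378 mm from P.
ΣM about P: Q_y·597 − 70·398 − 680·564 − (2.3·182)·378 − 680·184 = 0 → Q_y = 694730.8/597 = 1163.7 ≈ 1164 N.
ΣF_y = 0: P_y + 1163.7 − 70 − 680 − 2.3·182 − 680 = 0 → P_y = 684.9 N.
ΣF_x = 0: no horizontal applied forces, so P_x = 0.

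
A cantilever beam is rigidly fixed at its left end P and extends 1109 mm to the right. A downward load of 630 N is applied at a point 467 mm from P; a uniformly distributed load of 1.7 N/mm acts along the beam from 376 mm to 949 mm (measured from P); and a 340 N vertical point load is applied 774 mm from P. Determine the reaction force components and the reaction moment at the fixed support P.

P_x = 0, P_y = 1944 N, M_P = 1203000 N·mm

Resultant of the distributed load: 1.7 × 573 = 974.1 N at 662.5 mm from P.
ΣF_x = 0: P_x = 0.
ΣF_y = 0: P_y − 630 − 1.7·573 − 340 = 0 → P_y = 1944 N.
ΣM about P: M_P − 630·467 − (1.7·573)·662.5 − 340·774 = 0 → M_P = 1203000 N·mm.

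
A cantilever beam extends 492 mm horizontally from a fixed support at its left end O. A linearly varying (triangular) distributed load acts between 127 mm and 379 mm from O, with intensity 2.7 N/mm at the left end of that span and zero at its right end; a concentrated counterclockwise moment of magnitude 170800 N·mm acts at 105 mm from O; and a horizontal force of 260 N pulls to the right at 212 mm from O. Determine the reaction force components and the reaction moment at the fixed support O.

Resultant of the triangular load: ½ × 2.7 × 252 = 340.2 N, acting at 211 mm from O (one-third of the span from the peak).
ΣF_x = 0: O_x + 260 = 0 → O_x = -260.0 N.
ΣF_y = 0: O_y − ½·2.7·252 = 0 → O_y = 340.2 N.
ΣM about O: M_O − (½·2.7·252)·211 + 170800 = 0 → M_O = -99020 N·mm.

O_x = -260.0 N, O_y = 340.2 N, M_O = -99020 N·mm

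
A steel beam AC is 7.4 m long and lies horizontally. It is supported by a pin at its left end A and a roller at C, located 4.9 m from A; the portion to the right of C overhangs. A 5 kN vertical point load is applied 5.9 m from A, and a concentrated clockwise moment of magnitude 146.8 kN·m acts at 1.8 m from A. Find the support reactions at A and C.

A_x = 0, A_y = -30.98 kN, C_y = 35.98 kN

Moments about A: C_y·4.9 − 5·5.9 − 146.8 = 0 → C_y = 176.3/4.9 = 35.9796 ≈ 35.98 kN.
ΣF_y = 0: A_y + 35.9796 − 5 = 0 → A_y = -30.98 kN.
ΣF_x = 0: no horizontal applied forces, so A_x = 0.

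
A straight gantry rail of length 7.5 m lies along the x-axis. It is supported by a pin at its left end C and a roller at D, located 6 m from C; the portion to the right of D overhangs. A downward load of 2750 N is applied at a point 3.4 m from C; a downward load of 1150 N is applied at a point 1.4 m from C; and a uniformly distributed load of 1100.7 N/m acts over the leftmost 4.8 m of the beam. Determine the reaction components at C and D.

C_x = 0, C_y = 5243 N, D_y = 3940 N

Resultant of the distributed load: 1100.7 × 4.8 = 5283.36 N at 2.4 m from C.
Moments about C: D_y·6 − 2750·3.4 − 1150·1.4 − (1100.7·4.8)·2.4 = 0 → D_y = 23640.064/6 = 3940.01 ≈ 3940 N.
ΣF_y = 0: C_y + 3940.01 − 2750 − 1150 − 1100.7·4.8 = 0 → C_y = 5243 N.
ΣF_x = 0: no horizontal applied forces, so C_x = 0.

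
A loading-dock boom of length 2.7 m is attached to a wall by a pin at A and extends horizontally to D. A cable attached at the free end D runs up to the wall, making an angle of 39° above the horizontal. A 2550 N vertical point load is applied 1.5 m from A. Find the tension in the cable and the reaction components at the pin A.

ΣM about A: T·sin39°·2.7 − 2550·1.5 = 0 → T = 3825/(2.7·0.62932) = 2251.11 ≈ 2251 N.
ΣF_x = 0: A_x − T·cos39° = 0 → A_x = 2251.11 × 0.777146 = 1749 N.
ΣF_y = 0: A_y + T·sin39° − 2550 = 0 → A_y = 2550 − 2251.11 × 0.62932 = 1133 N.

T = 2251 N, A_x = 1749 N, A_y = 1133 N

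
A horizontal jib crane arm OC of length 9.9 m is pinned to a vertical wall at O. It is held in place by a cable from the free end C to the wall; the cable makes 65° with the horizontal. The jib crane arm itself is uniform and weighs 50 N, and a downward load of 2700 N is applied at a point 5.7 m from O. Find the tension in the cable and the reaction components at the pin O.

T = 1743 N, O_x = 736.6 N, O_y = 1170 N

ΣM about O: T·sin65°·9.9 − 50·4.95 − 2700·5.7 = 0 → T = 15637.5/(9.9·0.906308) = 1742.84 ≈ 1743 N.
ΣF_x = 0: O_x − T·cos65° = 0 → O_x = 1742.84 × 0.422618 = 736.6 N.
ΣF_y = 0: O_y + T·sin65° − 50 − 2700 = 0 → O_y = 2750 − 1742.84 × 0.906308 = 1170 N.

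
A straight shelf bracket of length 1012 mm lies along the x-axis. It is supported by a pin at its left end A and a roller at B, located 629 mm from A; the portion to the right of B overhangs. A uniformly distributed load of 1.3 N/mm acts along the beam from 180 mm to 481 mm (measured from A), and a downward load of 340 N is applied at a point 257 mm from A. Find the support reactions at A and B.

Resultant of the distributed load: 1.3 × 301 = 391.3 N at 330.5 mm from A.
Moments about A: B_y·629 − (1.3·301)·330.5 − 340·257 = 0 → B_y = 216704.65/629 = 344.522 ≈ 344.5 N.
ΣF_y = 0: A_y + 344.522 − 1.3·301 − 340 = 0 → A_y = 386.8 N.
ΣF_x = 0: no horizontal applied forces, so A_x = 0.

A_x = 0, A_y = 386.8 N, B_y = 344.5 N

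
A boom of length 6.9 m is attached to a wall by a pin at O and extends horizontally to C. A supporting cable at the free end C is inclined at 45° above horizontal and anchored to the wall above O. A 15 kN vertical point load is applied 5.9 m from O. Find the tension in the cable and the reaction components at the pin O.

ΣM about O: T·sin45°·6.9 − 15·5.9 = 0 → T = 88.5/(6.9·0.707107) = 18.1388 ≈ 18.14 kN.
ΣF_x = 0: O_x − T·cos45° = 0 → O_x = 18.1388 × 0.707107 = 12.83 kN.
ΣF_y = 0: O_y + T·sin45° − 15 = 0 → O_y = 15 − 18.1388 × 0.707107 = 2.174 kN.

T = 18.14 kN, O_x = 12.83 kN, O_y = 2.174 kN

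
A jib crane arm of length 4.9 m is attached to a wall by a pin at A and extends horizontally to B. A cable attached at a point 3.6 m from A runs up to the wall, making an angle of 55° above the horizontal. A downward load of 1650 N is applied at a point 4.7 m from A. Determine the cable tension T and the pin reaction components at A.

T = 2630 N, A_x = 1508 N, A_y = -504.2 N

ΣM about A: T·sin55°·3.6 − 1650·4.7 = 0 → T = 7755/(3.6·0.819152) = 2629.75 ≈ 2630 N.
ΣF_x = 0: A_x − T·cos55° = 0 → A_x = 2629.75 × 0.573576 = 1508 N.
ΣF_y = 0: A_y + T·sin55° − 1650 = 0 → A_y = 1650 − 2629.75 × 0.819152 = -504.2 N.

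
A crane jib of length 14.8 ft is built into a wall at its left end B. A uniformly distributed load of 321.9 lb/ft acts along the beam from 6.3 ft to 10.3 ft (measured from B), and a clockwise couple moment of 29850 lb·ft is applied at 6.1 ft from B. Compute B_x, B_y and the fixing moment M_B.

B_x = 0, B_y = 1288 lb, M_B = 40540 lb·ft

Resultant of the distributed load: 321.9 × 4 = 1287.6 lb at 8.3 ft from B.
ΣF_x = 0: B_x = 0.
ΣF_y = 0: B_y − 321.9·4 = 0 → B_y = 1288 lb.
ΣM about B: M_B − (321.9·4)·8.3 − 29850 = 0 → M_B = 40540 lb·ft.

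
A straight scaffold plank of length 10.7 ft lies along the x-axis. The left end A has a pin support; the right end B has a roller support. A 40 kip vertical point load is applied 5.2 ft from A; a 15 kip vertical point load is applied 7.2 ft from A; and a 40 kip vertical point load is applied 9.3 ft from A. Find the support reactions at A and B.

Moments about A: B_y·10.7 − 40·5.2 − 15·7.2 − 40·9.3 = 0 → B_y = 688/10.7 = 64.2991 ≈ 64.30 kip.
ΣF_y = 0: A_y + 64.2991 − 40 − 15 − 40 = 0 → A_y = 30.70 kip.
ΣF_x = 0: no horizontal applied forces, so A_x = 0.

A_x = 0, A_y = 30.70 kip, B_y = 64.30 kip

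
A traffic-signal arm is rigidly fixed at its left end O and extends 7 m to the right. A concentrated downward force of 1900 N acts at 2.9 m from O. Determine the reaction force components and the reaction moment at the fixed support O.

O_x = 0, O_y = 1900 N, M_O = 5510 N·m

ΣF_x = 0: O_x = 0.
ΣF_y = 0: O_y − 1900 = 0 → O_y = 1900 N.
ΣM about O: M_O − 1900·2.9 = 0 → M_O = 5510 N·m.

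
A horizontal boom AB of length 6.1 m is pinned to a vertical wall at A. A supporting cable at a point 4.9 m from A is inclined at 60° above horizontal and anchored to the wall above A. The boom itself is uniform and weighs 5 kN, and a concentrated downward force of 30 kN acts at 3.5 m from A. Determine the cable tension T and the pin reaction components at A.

ΣM about A: T·sin60°·4.9 − 5·3.05 − 30·3.5 = 0 → T = 120.25/(4.9·0.866025) = 28.3373 ≈ 28.34 kN.
ΣF_x = 0: A_x − T·cos60° = 0 → A_x = 28.3373 × 0.5 = 14.17 kN.
ΣF_y = 0: A_y + T·sin60° − 5 − 30 = 0 → A_y = 35 − 28.3373 × 0.866025 = 10.46 kN.

T = 28.34 kN, A_x = 14.17 kN, A_y = 10.46 kN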